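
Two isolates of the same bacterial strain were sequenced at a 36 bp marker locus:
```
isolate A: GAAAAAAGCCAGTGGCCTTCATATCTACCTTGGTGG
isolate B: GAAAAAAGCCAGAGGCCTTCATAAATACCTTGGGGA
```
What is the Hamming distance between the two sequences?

5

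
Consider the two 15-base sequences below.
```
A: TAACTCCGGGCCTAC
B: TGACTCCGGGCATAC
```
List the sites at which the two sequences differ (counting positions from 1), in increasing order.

Scanning 1-based: 2: A/G; 12: C/A.

2, 12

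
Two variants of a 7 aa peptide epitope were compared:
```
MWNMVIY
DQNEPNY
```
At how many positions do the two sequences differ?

Mismatches (1-based): position 1: M→D; position 2: W→Q; position 4: M→E; position 5: V→P; position 6: I→N.

5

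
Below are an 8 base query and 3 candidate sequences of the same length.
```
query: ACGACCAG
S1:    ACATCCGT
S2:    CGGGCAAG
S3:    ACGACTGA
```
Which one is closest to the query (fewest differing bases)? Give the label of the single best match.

S3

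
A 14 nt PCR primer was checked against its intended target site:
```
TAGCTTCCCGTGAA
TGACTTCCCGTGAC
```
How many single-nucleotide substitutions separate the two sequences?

Mismatches (1-based): site 2: A→G; site 3: G→A; site 14: A→C.

3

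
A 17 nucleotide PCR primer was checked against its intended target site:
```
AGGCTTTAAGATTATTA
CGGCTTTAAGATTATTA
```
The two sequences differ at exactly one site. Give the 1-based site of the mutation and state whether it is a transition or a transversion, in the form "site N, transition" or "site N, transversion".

site 1, transversion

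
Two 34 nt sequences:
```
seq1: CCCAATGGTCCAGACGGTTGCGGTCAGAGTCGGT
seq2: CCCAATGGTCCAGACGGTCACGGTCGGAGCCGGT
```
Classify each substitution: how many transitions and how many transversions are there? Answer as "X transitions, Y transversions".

Transitions (purine↔purine or pyrimidine↔pyrimidine): 19 T→C, 20 G→A, 26 A→G, 30 T→C.
Transversions (purine↔pyrimidine): none.

4 transitions, 0 transversions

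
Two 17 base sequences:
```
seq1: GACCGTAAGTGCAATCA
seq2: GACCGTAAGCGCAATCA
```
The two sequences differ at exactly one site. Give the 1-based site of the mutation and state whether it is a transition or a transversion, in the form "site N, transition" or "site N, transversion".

site 10, transition

The sequences differ only at site 10: T→C (pyrimidine→pyrimidine), a transition.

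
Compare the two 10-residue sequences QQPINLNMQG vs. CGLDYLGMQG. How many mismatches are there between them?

6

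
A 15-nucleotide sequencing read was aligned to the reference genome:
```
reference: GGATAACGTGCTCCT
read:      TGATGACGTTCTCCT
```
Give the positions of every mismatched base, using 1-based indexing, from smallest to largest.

1, 5, 10

Differences at position 1 (G→T), position 5 (A→G), position 10 (G→T).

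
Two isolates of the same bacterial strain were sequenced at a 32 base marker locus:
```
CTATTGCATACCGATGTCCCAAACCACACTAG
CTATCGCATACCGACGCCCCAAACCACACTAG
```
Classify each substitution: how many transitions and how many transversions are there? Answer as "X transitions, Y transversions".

3 transitions, 0 transversions

Transitions (purine↔purine or pyrimidine↔pyrimidine): 5 T→C, 15 T→C, 17 T→C.
Transversions (purine↔pyrimidine): none.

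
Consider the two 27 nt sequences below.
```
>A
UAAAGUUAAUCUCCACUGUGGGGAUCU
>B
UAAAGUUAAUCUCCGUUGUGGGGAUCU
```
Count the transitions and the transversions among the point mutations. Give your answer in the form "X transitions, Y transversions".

2 transitions, 0 transversions

Transitions (purine↔purine or pyrimidine↔pyrimidine): 15 A→G, 16 C→U.
Transversions (purine↔pyrimidine): none.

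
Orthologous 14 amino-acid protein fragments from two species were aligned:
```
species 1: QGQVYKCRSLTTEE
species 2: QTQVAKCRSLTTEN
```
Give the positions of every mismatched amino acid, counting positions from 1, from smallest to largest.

2, 5, 14

Differences at position 2 (G→T), position 5 (Y→A), position 14 (E→N).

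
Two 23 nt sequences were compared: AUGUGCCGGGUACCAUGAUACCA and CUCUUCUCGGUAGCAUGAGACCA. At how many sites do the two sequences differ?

Mismatches (1-based): site 1: A→C; site 3: G→C; site 5: G→U; site 7: C→U; site 8: G→C; site 13: C→G; site 19: U→G.

7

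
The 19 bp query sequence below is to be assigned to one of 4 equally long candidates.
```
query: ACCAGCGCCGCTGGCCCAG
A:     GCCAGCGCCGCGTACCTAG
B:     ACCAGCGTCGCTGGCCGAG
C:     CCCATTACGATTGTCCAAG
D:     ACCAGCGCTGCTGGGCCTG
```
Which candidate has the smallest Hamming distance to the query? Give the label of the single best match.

Hamming distances to query — A: 5; B: 2; C: 9; D: 3.
Smallest is B with 2 mismatches.

B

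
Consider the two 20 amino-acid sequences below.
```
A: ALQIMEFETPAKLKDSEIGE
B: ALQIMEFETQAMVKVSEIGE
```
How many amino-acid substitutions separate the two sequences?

4

Comparing position by position, 4 residues differ: 10 (P/Q), 12 (K/M), 13 (L/V), 15 (D/V).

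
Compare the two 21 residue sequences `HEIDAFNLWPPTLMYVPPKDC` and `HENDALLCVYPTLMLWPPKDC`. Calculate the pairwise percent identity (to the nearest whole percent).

Mismatches at positions 3, 6, 7, 8, 9, 10, 15, 16 (1-based): 8 of 21.
Identical positions: 13/21 = 61.9% → 62%.

62%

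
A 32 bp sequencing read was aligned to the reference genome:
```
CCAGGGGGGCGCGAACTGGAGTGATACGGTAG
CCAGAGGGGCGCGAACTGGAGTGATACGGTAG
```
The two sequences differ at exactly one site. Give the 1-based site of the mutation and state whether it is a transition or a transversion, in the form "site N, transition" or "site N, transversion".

The sequences differ only at site 5: G→A (purine→purine), a transition.

site 5, transition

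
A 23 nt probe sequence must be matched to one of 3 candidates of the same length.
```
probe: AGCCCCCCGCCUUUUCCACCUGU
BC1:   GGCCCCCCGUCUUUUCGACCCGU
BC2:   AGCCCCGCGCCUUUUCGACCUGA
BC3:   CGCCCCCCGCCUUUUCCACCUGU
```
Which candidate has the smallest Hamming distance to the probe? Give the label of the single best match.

BC3

Hamming distances to probe — BC1: 4; BC2: 3; BC3: 1.
Smallest is BC3 with 1 mismatch.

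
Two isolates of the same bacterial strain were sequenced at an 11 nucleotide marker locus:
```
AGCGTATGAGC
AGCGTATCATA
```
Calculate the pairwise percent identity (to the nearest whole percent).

73%

3 positions differ (8, 10, 11), so 8 of 11 match: 8/11 = 72.73%.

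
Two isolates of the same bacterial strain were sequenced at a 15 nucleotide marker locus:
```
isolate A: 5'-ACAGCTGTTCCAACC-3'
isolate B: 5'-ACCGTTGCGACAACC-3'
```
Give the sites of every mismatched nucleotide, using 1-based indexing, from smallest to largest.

3, 5, 8, 9, 10

Scanning 1-based: 3: A/C; 5: C/T; 8: T/C; 9: T/G; 10: C/A.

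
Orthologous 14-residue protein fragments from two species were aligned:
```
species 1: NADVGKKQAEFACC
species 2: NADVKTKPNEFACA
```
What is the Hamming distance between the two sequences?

5

The sequences differ at residues 5, 6, 8, 9, 14 (1-based) — 5 in total.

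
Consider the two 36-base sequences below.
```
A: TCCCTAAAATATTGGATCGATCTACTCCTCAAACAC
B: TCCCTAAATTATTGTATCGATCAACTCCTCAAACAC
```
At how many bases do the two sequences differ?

3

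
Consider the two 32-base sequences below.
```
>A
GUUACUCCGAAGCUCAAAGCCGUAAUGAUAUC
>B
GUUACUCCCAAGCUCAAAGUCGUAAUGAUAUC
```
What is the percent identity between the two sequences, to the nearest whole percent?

94%

2 positions differ (9, 20), so 30 of 32 match: 30/32 = 93.75%.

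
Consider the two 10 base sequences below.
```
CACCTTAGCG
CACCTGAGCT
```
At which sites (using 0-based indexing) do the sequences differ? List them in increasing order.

Differences at site 5 (T→G), site 9 (G→T).

5, 9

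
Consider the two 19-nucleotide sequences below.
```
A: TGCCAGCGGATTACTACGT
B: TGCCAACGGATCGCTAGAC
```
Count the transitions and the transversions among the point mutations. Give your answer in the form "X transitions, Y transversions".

5 transitions, 1 transversion

Mismatches (1-based):
site 6: G→A (purine→purine, transition)
site 12: T→C (pyrimidine→pyrimidine, transition)
site 13: A→G (purine→purine, transition)
site 17: C→G (pyrimidine→purine, transversion)
site 18: G→A (purine→purine, transition)
site 19: T→C (pyrimidine→pyrimidine, transition)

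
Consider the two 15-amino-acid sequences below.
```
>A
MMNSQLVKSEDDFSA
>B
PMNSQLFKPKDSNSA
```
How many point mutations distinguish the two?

The sequences differ at residues 1, 7, 9, 10, 12, 13 (1-based) — 6 in total.

6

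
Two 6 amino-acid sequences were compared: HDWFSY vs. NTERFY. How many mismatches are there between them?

The sequences differ at residues 1, 2, 3, 4, 5 (1-based) — 5 in total.

5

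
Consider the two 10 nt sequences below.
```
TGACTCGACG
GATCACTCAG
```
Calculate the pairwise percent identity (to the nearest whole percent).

30%

7 positions differ (1, 2, 3, 5, 7, 8, 9), so 3 of 10 match: 3/10 = 30%.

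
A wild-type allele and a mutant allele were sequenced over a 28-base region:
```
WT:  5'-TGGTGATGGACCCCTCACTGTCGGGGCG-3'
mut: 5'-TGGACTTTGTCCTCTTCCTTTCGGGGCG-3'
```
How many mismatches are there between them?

Comparing position by position, 9 sites differ: 4 (T/A), 5 (G/C), 6 (A/T), 8 (G/T), 10 (A/T), 13 (C/T), 16 (C/T), 17 (A/C), 20 (G/T).

9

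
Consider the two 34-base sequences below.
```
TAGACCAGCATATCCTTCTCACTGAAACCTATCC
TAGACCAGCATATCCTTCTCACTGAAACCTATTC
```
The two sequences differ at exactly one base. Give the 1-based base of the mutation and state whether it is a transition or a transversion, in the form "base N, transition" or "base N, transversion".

base 33, transition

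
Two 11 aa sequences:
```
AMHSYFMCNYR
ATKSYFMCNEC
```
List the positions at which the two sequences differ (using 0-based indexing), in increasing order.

Differences at position 1 (M→T), position 2 (H→K), position 9 (Y→E), position 10 (R→C).

1, 2, 9, 10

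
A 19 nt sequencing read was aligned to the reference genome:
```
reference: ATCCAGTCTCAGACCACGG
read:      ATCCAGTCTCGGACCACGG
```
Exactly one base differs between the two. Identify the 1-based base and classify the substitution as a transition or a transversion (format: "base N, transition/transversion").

Base 11 changes A→G. A is a purine and G is a purine, so this is a transition.

base 11, transition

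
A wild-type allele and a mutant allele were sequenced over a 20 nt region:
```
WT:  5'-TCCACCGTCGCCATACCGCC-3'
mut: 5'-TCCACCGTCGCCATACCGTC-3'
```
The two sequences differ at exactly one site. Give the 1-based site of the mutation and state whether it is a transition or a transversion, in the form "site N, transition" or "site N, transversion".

The sequences differ only at site 19: C→T (pyrimidine→pyrimidine), a transition.

site 19, transition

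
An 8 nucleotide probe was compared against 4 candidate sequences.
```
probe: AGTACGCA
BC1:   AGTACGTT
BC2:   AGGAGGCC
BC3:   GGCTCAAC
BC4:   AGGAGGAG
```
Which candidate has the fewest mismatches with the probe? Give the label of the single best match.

BC1

BC1 differs at 2 bases; BC2 differs at 3 bases; BC3 differs at 6 bases; BC4 differs at 4 bases. The closest is BC1.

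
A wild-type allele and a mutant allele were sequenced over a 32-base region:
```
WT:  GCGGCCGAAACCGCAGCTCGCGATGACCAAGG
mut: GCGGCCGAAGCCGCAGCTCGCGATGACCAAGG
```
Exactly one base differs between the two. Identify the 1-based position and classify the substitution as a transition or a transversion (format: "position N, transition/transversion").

position 10, transition

The sequences differ only at position 10: A→G (purine→purine), a transition.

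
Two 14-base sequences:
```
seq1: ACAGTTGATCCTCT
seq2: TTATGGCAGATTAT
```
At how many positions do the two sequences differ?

Comparing position by position, 10 positions differ: 1 (A/T), 2 (C/T), 4 (G/T), 5 (T/G), 6 (T/G), 7 (G/C), 9 (T/G), 10 (C/A), 11 (C/T), 13 (C/A).

10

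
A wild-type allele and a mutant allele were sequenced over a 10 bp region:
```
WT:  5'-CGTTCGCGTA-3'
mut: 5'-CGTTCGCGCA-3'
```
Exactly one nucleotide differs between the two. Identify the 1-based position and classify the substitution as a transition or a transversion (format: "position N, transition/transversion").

position 9, transition

The sequences differ only at position 9: T→C (pyrimidine→pyrimidine), a transition.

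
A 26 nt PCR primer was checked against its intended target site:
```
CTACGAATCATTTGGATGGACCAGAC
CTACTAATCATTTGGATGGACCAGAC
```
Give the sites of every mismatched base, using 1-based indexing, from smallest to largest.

5

Scanning 1-based: 5: G/T.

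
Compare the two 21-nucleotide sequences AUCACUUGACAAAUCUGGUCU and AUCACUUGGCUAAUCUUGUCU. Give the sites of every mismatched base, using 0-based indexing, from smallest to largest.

8, 10, 16

Scanning 0-based: 8: A/G; 10: A/U; 16: G/U.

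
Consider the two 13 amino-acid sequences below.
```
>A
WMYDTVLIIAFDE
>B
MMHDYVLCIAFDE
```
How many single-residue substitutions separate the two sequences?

The sequences differ at residues 1, 3, 5, 8 (1-based) — 4 in total.

4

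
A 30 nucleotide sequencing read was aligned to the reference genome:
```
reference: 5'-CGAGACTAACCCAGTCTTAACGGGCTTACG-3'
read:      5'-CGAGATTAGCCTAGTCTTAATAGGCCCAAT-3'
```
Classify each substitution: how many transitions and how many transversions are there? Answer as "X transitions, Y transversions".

7 transitions, 2 transversions

Transitions (purine↔purine or pyrimidine↔pyrimidine): 6 C→T, 9 A→G, 12 C→T, 21 C→T, 22 G→A, 26 T→C, 27 T→C.
Transversions (purine↔pyrimidine): 29 C→A, 30 G→T.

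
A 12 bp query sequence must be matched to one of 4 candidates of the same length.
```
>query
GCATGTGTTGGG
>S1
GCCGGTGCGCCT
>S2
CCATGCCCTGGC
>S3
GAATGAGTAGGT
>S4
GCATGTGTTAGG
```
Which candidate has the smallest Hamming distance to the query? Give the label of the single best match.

S4

S1 differs at 7 bases; S2 differs at 5 bases; S3 differs at 4 bases; S4 differs at 1 base. The closest is S4.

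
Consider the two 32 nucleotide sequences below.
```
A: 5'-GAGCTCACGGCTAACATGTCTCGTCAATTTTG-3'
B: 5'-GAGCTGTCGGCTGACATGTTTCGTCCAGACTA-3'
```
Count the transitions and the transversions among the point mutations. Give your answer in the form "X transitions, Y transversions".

Mismatches (1-based):
site 6: C→G (pyrimidine→purine, transversion)
site 7: A→T (purine→pyrimidine, transversion)
site 13: A→G (purine→purine, transition)
site 20: C→T (pyrimidine→pyrimidine, transition)
site 26: A→C (purine→pyrimidine, transversion)
site 28: T→G (pyrimidine→purine, transversion)
site 29: T→A (pyrimidine→purine, transversion)
site 30: T→C (pyrimidine→pyrimidine, transition)
site 32: G→A (purine→purine, transition)

4 transitions, 5 transversions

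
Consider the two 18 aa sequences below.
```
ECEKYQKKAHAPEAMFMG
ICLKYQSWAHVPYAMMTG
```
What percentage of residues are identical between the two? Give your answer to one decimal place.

55.6%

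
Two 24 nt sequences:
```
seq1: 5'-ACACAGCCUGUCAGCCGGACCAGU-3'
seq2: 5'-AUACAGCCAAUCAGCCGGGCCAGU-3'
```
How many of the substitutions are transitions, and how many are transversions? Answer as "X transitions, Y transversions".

3 transitions, 1 transversion

Mismatches (1-based):
base 2: C→U (pyrimidine→pyrimidine, transition)
base 9: U→A (pyrimidine→purine, transversion)
base 10: G→A (purine→purine, transition)
base 19: A→G (purine→purine, transition)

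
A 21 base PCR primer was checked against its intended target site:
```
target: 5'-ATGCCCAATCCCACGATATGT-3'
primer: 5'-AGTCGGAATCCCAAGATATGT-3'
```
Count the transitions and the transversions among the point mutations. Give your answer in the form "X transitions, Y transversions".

0 transitions, 5 transversions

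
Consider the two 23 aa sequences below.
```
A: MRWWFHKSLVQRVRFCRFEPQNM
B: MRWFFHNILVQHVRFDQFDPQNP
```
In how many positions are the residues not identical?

8

Comparing position by position, 8 positions differ: 4 (W/F), 7 (K/N), 8 (S/I), 12 (R/H), 16 (C/D), 17 (R/Q), 19 (E/D), 23 (M/P).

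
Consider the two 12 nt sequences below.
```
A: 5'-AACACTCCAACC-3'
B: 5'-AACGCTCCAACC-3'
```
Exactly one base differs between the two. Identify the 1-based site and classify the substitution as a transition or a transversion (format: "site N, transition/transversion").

The sequences differ only at site 4: A→G (purine→purine), a transition.

site 4, transition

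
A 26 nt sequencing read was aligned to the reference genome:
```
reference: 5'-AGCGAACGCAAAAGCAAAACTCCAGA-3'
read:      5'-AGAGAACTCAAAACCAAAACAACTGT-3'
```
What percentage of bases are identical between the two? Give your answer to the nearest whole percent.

73%

7 positions differ (3, 8, 14, 21, 22, 24, 26), so 19 of 26 match: 19/26 = 73.08%.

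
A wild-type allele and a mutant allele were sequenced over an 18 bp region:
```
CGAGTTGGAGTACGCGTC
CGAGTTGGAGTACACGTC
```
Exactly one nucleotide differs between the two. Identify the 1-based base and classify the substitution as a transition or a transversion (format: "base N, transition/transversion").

The sequences differ only at base 14: G→A (purine→purine), a transition.

base 14, transition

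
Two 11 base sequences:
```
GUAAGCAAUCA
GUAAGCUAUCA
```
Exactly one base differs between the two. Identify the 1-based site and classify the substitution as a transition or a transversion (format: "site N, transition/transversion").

Site 7 changes A→U. A is a purine and U is a pyrimidine, so this is a transversion.

site 7, transversion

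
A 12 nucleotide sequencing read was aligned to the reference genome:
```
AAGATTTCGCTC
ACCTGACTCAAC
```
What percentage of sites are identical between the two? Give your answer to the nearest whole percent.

17%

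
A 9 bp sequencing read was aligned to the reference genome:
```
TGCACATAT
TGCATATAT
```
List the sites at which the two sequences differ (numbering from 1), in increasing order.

Scanning 1-based: 5: C/T.

5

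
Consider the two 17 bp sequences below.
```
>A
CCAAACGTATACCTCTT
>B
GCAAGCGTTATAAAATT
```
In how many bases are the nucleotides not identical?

9

Comparing position by position, 9 bases differ: 1 (C/G), 5 (A/G), 9 (A/T), 10 (T/A), 11 (A/T), 12 (C/A), 13 (C/A), 14 (T/A), 15 (C/A).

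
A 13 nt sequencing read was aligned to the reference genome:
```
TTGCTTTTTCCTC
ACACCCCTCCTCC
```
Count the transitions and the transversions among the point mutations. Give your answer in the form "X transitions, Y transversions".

Transitions (purine↔purine or pyrimidine↔pyrimidine): 2 T→C, 3 G→A, 5 T→C, 6 T→C, 7 T→C, 9 T→C, 11 C→T, 12 T→C.
Transversions (purine↔pyrimidine): 1 T→A.

8 transitions, 1 transversion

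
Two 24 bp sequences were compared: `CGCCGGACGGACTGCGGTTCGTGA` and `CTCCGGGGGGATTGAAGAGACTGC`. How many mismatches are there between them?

Comparing position by position, 11 bases differ: 2 (G/T), 7 (A/G), 8 (C/G), 12 (C/T), 15 (C/A), 16 (G/A), 18 (T/A), 19 (T/G), 20 (C/A), 21 (G/C), 24 (A/C).

11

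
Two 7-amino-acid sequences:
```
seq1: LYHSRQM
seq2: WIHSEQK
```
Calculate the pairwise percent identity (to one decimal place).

Mismatches at positions 1, 2, 5, 7 (1-based): 4 of 7.
Identical positions: 3/7 = 42.86% → 42.9%.

42.9%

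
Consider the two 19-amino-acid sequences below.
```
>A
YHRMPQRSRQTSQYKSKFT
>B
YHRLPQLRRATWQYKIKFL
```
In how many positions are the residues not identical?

7

Mismatches (1-based): position 4: M→L; position 7: R→L; position 8: S→R; position 10: Q→A; position 12: S→W; position 16: S→I; position 19: T→L.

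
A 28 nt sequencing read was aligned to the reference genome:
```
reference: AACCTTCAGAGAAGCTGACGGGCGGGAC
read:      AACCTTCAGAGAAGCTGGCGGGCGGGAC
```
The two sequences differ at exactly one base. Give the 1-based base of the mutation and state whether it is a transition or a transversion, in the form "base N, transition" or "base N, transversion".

base 18, transition

Base 18 changes A→G. A is a purine and G is a purine, so this is a transition.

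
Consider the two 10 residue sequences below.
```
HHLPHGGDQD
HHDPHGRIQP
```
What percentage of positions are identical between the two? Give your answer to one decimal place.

60.0%

Mismatches at positions 3, 7, 8, 10 (1-based): 4 of 10.
Identical positions: 6/10 = 60% → 60.0%.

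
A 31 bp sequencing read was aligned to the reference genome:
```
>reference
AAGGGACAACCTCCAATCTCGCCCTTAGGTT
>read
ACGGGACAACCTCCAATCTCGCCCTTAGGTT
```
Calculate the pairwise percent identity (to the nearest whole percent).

Mismatch at position 2 (1-based): 1 of 31.
Identical positions: 30/31 = 96.77% → 97%.

97%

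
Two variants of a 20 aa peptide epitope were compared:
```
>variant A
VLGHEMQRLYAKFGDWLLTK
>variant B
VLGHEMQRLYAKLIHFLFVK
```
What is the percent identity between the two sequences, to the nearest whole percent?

Mismatches at positions 13, 14, 15, 16, 18, 19 (1-based): 6 of 20.
Identical positions: 14/20 = 70% → 70%.

70%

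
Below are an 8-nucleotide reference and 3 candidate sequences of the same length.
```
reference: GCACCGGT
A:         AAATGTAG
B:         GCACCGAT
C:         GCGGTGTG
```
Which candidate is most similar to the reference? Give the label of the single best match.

B

Hamming distances to reference — A: 7; B: 1; C: 5.
Smallest is B with 1 mismatch.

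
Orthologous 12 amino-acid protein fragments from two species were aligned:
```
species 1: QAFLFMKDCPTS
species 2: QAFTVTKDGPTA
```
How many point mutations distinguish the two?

Mismatches (1-based): residue 4: L→T; residue 5: F→V; residue 6: M→T; residue 9: C→G; residue 12: S→A.

5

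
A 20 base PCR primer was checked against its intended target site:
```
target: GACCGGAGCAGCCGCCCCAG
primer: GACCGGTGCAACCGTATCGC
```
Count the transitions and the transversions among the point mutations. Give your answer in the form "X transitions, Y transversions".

4 transitions, 3 transversions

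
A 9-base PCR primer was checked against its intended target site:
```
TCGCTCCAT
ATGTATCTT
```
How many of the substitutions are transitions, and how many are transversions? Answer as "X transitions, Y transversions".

Transitions (purine↔purine or pyrimidine↔pyrimidine): 2 C→T, 4 C→T, 6 C→T.
Transversions (purine↔pyrimidine): 1 T→A, 5 T→A, 8 A→T.

3 transitions, 3 transversions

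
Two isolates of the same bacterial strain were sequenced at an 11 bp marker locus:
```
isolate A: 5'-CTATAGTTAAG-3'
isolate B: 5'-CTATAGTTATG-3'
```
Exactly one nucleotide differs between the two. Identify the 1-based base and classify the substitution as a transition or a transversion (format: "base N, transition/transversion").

base 10, transversion

The sequences differ only at base 10: A→T (purine→pyrimidine), a transversion.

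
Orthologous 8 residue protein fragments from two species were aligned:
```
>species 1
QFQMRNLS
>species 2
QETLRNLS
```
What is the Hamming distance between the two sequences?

Comparing position by position, 3 residues differ: 2 (F/E), 3 (Q/T), 4 (M/L).

3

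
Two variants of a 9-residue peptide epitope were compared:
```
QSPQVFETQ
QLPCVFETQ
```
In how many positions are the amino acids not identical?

2

The sequences differ at positions 2, 4 (1-based) — 2 in total.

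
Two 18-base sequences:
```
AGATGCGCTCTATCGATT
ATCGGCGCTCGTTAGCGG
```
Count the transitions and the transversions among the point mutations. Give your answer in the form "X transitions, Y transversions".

0 transitions, 9 transversions

Mismatches (1-based):
site 2: G→T (purine→pyrimidine, transversion)
site 3: A→C (purine→pyrimidine, transversion)
site 4: T→G (pyrimidine→purine, transversion)
site 11: T→G (pyrimidine→purine, transversion)
site 12: A→T (purine→pyrimidine, transversion)
site 14: C→A (pyrimidine→purine, transversion)
site 16: A→C (purine→pyrimidine, transversion)
site 17: T→G (pyrimidine→purine, transversion)
site 18: T→G (pyrimidine→purine, transversion)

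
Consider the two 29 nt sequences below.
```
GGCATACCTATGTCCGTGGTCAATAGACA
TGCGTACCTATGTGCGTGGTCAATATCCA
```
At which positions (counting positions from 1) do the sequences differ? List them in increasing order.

1, 4, 14, 26, 27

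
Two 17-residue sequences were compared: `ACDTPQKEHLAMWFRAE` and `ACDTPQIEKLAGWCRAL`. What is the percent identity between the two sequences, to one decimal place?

5 positions differ (7, 9, 12, 14, 17), so 12 of 17 match: 12/17 = 70.59%.

70.6%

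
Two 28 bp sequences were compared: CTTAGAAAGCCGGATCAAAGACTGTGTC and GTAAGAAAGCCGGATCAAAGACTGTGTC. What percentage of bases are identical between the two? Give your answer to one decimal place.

Mismatches at positions 1, 3 (1-based): 2 of 28.
Identical positions: 26/28 = 92.86% → 92.9%.

92.9%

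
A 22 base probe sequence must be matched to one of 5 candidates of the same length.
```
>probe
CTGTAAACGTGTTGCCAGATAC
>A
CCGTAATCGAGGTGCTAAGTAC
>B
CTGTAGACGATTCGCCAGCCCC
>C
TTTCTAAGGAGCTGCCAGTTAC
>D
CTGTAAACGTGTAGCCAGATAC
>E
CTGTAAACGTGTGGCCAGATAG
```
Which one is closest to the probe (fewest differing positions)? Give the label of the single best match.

A differs at 7 positions; B differs at 7 positions; C differs at 8 positions; D differs at 1 position; E differs at 2 positions. The closest is D.

D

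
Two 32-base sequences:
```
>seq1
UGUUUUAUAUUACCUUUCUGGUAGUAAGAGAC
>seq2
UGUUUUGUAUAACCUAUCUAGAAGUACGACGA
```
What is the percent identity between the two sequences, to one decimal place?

71.9%

Mismatches at positions 7, 11, 16, 20, 22, 27, 30, 31, 32 (1-based): 9 of 32.
Identical positions: 23/32 = 71.88% → 71.9%.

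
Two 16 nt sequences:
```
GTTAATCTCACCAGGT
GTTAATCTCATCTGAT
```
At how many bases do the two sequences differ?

3

Mismatches (1-based): base 11: C→T; base 13: A→T; base 15: G→A.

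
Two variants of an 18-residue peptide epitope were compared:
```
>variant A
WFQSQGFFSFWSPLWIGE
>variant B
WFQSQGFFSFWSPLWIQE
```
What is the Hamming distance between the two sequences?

Comparing position by position, 1 position differs: 17 (G/Q).

1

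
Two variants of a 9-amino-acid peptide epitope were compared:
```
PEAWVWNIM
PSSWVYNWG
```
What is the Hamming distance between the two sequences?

5

Mismatches (1-based): position 2: E→S; position 3: A→S; position 6: W→Y; position 8: I→W; position 9: M→G.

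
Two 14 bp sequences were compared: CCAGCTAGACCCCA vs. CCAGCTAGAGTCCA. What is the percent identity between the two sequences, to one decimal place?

Mismatches at positions 10, 11 (1-based): 2 of 14.
Identical positions: 12/14 = 85.71% → 85.7%.

85.7%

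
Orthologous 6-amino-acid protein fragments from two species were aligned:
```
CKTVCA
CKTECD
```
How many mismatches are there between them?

The sequences differ at residues 4, 6 (1-based) — 2 in total.

2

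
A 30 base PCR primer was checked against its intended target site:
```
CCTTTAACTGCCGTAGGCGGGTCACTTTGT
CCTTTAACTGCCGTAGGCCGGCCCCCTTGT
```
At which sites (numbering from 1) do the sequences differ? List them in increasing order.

Differences at site 19 (G→C), site 22 (T→C), site 24 (A→C), site 26 (T→C).

19, 22, 24, 26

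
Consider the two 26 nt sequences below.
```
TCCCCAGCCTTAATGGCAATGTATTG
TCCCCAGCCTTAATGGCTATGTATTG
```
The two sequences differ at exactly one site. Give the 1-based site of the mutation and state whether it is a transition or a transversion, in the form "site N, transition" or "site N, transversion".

site 18, transversion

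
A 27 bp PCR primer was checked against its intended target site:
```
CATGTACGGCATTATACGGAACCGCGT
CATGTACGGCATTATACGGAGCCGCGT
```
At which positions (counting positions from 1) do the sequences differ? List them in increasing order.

Scanning 1-based: 21: A/G.

21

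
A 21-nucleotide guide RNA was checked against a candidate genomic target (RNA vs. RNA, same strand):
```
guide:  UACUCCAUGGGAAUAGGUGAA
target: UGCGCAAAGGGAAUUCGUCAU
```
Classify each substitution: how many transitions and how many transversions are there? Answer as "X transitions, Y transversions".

1 transition, 7 transversions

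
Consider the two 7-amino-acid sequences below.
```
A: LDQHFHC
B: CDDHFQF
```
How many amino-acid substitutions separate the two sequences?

4

Comparing position by position, 4 residues differ: 1 (L/C), 3 (Q/D), 6 (H/Q), 7 (C/F).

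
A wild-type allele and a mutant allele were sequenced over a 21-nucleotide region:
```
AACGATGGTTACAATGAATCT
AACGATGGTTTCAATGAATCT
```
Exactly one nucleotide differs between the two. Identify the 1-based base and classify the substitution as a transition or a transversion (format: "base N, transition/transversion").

base 11, transversion

Base 11 changes A→T. A is a purine and T is a pyrimidine, so this is a transversion.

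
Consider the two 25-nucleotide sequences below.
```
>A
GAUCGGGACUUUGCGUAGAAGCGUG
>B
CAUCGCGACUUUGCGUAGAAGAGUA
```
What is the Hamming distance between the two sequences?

4

Comparing position by position, 4 sites differ: 1 (G/C), 6 (G/C), 22 (C/A), 25 (G/A).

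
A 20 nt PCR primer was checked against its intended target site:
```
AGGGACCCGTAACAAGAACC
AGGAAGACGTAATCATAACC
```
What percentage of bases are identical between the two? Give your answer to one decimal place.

70.0%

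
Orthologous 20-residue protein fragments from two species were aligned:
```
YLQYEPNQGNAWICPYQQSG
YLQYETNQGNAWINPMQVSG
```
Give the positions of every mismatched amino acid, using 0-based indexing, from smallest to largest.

Scanning 0-based: 5: P/T; 13: C/N; 15: Y/M; 17: Q/V.

5, 13, 15, 17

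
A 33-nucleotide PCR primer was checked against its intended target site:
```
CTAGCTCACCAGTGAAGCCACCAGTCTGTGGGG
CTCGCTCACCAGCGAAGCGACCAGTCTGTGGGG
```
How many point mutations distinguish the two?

Comparing position by position, 3 positions differ: 3 (A/C), 13 (T/C), 19 (C/G).

3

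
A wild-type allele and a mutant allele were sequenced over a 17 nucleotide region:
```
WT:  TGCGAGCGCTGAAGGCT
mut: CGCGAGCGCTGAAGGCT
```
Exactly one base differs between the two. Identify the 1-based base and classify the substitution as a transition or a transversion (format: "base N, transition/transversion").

Base 1 changes T→C. T is a pyrimidine and C is a pyrimidine, so this is a transition.

base 1, transition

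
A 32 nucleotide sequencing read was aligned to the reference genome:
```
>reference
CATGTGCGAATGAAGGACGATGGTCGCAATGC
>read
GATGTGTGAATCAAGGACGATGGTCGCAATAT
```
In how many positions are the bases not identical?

5

The sequences differ at positions 1, 7, 12, 31, 32 (1-based) — 5 in total.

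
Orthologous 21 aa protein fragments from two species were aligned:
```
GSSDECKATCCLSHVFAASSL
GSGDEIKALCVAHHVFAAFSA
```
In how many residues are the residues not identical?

Comparing position by position, 8 residues differ: 3 (S/G), 6 (C/I), 9 (T/L), 11 (C/V), 12 (L/A), 13 (S/H), 19 (S/F), 21 (L/A).

8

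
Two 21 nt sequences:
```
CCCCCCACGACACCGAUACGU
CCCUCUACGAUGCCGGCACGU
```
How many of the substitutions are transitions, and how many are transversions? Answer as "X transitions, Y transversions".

6 transitions, 0 transversions

Mismatches (1-based):
position 4: C→U (pyrimidine→pyrimidine, transition)
position 6: C→U (pyrimidine→pyrimidine, transition)
position 11: C→U (pyrimidine→pyrimidine, transition)
position 12: A→G (purine→purine, transition)
position 16: A→G (purine→purine, transition)
position 17: U→C (pyrimidine→pyrimidine, transition)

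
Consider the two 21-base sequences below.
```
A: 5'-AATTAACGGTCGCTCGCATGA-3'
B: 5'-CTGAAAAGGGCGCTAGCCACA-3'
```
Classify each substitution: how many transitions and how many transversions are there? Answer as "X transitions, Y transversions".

Transitions (purine↔purine or pyrimidine↔pyrimidine): none.
Transversions (purine↔pyrimidine): 1 A→C, 2 A→T, 3 T→G, 4 T→A, 7 C→A, 10 T→G, 15 C→A, 18 A→C, 19 T→A, 20 G→C.

0 transitions, 10 transversions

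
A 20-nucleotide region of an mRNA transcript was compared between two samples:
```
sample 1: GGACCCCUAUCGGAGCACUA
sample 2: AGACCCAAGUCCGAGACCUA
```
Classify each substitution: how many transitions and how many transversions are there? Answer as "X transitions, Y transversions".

Transitions (purine↔purine or pyrimidine↔pyrimidine): 1 G→A, 9 A→G.
Transversions (purine↔pyrimidine): 7 C→A, 8 U→A, 12 G→C, 16 C→A, 17 A→C.

2 transitions, 5 transversions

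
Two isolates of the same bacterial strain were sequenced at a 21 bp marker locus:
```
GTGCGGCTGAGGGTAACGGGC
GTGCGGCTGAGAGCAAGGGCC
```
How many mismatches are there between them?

Comparing position by position, 4 positions differ: 12 (G/A), 14 (T/C), 17 (C/G), 20 (G/C).

4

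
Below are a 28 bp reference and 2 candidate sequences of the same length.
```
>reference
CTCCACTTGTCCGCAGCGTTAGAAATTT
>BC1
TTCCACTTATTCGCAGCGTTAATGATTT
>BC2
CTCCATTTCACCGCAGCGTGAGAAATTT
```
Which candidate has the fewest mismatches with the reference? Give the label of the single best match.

Hamming distances to reference — BC1: 6; BC2: 4.
Smallest is BC2 with 4 mismatches.

BC2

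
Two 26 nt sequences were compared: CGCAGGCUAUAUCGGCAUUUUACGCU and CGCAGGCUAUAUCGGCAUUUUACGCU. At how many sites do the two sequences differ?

No positions differ; the sequences are identical.

0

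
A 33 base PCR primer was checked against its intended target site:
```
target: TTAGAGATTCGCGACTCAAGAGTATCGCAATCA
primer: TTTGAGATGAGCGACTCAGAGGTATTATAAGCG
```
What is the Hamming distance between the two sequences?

11

The sequences differ at bases 3, 9, 10, 19, 20, 21, 26, 27, 28, 31, 33 (1-based) — 11 in total.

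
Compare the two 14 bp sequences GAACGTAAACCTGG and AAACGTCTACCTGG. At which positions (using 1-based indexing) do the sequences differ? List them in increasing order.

1, 7, 8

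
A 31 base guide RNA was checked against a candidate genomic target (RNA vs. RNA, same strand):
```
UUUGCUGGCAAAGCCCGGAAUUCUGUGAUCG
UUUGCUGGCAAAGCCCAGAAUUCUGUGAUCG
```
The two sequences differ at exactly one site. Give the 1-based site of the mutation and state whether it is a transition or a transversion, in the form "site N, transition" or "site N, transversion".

The sequences differ only at site 17: G→A (purine→purine), a transition.

site 17, transition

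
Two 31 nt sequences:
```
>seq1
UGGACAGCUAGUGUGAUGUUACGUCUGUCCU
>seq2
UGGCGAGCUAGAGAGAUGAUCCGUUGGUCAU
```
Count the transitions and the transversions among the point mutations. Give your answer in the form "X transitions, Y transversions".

1 transition, 8 transversions

Transitions (purine↔purine or pyrimidine↔pyrimidine): 25 C→U.
Transversions (purine↔pyrimidine): 4 A→C, 5 C→G, 12 U→A, 14 U→A, 19 U→A, 21 A→C, 26 U→G, 30 C→A.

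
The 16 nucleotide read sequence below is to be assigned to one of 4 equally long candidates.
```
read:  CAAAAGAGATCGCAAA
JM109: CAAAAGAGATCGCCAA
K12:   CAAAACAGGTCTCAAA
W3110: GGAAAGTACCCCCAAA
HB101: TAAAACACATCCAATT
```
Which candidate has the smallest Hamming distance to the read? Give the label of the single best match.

JM109

Hamming distances to read — JM109: 1; K12: 3; W3110: 7; HB101: 7.
Smallest is JM109 with 1 mismatch.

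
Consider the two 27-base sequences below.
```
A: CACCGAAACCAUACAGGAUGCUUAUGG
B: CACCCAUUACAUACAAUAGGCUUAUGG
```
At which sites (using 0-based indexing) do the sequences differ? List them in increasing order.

4, 6, 7, 8, 15, 16, 18

Scanning 0-based: 4: G/C; 6: A/U; 7: A/U; 8: C/A; 15: G/A; 16: G/U; 18: U/G.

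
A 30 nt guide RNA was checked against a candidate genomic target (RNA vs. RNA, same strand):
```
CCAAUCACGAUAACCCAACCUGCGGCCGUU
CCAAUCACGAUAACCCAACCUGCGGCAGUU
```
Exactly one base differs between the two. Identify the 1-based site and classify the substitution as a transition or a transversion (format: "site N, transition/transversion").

site 27, transversion

Site 27 changes C→A. C is a pyrimidine and A is a purine, so this is a transversion.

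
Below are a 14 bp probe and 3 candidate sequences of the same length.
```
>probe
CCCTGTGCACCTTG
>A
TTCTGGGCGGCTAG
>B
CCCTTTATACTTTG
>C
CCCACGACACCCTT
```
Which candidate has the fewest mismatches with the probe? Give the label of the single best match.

B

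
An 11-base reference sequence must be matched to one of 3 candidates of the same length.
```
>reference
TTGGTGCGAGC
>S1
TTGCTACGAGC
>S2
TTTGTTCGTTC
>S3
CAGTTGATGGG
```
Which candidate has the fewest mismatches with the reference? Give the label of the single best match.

S1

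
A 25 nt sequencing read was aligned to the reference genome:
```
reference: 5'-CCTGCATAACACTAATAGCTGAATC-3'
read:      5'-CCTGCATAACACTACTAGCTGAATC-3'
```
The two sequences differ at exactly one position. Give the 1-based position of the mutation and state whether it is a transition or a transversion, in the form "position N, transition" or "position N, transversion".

position 15, transversion

The sequences differ only at position 15: A→C (purine→pyrimidine), a transversion.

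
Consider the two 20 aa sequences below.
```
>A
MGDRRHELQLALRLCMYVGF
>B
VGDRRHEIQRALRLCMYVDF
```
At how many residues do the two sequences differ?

The sequences differ at residues 1, 8, 10, 19 (1-based) — 4 in total.

4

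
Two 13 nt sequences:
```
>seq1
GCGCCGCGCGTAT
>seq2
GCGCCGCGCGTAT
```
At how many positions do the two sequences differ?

0

The two sequences are identical at every position.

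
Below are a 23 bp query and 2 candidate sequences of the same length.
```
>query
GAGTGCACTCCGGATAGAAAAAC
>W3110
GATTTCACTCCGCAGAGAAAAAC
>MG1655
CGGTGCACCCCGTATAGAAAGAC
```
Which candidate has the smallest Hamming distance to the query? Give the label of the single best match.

Hamming distances to query — W3110: 4; MG1655: 5.
Smallest is W3110 with 4 mismatches.

W3110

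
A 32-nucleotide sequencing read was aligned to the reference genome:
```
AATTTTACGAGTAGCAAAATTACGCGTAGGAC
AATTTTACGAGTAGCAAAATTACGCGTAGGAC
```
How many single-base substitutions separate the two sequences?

0

No positions differ; the sequences are identical.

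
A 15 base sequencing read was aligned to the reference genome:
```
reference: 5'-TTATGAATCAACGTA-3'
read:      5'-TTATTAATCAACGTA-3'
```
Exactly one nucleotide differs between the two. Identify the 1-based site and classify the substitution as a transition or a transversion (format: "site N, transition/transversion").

Site 5 changes G→T. G is a purine and T is a pyrimidine, so this is a transversion.

site 5, transversion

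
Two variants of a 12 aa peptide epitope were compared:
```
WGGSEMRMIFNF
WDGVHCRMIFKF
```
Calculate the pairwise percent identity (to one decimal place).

58.3%

Mismatches at positions 2, 4, 5, 6, 11 (1-based): 5 of 12.
Identical positions: 7/12 = 58.33% → 58.3%.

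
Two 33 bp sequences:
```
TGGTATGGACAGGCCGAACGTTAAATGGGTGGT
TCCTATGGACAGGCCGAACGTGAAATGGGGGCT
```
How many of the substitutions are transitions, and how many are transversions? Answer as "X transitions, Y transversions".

Transitions (purine↔purine or pyrimidine↔pyrimidine): none.
Transversions (purine↔pyrimidine): 2 G→C, 3 G→C, 22 T→G, 30 T→G, 32 G→C.

0 transitions, 5 transversions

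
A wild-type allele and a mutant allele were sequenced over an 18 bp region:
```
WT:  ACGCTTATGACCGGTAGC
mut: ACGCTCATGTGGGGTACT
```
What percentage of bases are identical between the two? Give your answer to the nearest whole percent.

6 positions differ (6, 10, 11, 12, 17, 18), so 12 of 18 match: 12/18 = 66.67%.

67%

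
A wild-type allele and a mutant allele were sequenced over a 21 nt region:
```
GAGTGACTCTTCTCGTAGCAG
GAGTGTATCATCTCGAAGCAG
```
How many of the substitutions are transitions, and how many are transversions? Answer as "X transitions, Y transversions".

0 transitions, 4 transversions

Transitions (purine↔purine or pyrimidine↔pyrimidine): none.
Transversions (purine↔pyrimidine): 6 A→T, 7 C→A, 10 T→A, 16 T→A.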